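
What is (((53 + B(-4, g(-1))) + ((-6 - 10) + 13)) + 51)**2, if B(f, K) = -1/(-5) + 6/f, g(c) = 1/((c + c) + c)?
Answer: 994009/100 ≈ 9940.1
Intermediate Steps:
g(c) = 1/(3*c) (g(c) = 1/(2*c + c) = 1/(3*c))
B(f, K) = 1/5 + 6/f (B(f, K) = -1*(-1/5) + 6/f = 1/5 + 6/f)
(((53 + B(-4, g(-1))) + ((-6 - 10) + 13)) + 51)**2 = (((53 + (1/5)*(30 - 4)/(-4)) + ((-6 - 10) + 13)) + 51)**2 = (((53 + (1/5)*(-1/4)*26) + (-16 + 13)) + 51)**2 = (((53 - 13/10) - 3) + 51)**2 = ((517/10 - 3) + 51)**2 = (487/10 + 51)**2 = (997/10)**2 = 994009/100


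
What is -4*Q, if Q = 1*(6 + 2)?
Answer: -32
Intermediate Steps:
Q = 8 (Q = 1*8 = 8)
-4*Q = -4*8 = -32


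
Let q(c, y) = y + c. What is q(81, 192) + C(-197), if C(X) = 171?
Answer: 444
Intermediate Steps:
q(c, y) = c + y
q(81, 192) + C(-197) = (81 + 192) + 171 = 273 + 171 = 444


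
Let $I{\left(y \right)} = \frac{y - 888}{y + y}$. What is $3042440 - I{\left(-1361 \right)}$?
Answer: $\frac{8281519431}{2722} \approx 3.0424 \cdot 10^{6}$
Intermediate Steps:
$I{\left(y \right)} = \frac{-888 + y}{2 y}$
$3042440 - I{\left(-1361 \right)} = 3042440 - \frac{-888 - 1361}{2 \left(-1361\right)} = 3042440 - \frac{1}{2} \left(- \frac{1}{1361}\right) \left(-2249\right) = 3042440 - \frac{2249}{2722} = \frac{8281519431}{2722}$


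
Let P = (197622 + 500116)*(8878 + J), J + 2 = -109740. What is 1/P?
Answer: -1/70376645632 ≈ -1.4209e-11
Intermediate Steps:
J = -109742 (J = -2 - 109740 = -109742)
P = -70376645632 (P = (197622 + 500116)*(8878 - 109742) = 697738*(-100864) = -70376645632)
1/P = 1/(-70376645632) = -1/70376645632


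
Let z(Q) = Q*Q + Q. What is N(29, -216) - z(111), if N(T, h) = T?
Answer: -12403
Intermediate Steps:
z(Q) = Q + Q² (z(Q) = Q² + Q = Q + Q²)
N(29, -216) - z(111) = 29 - 111*(1 + 111) = 29 - 111*112 = 29 - 1*12432 = 29 - 12432 = -12403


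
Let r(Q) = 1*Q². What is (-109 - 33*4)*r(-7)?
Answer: -11809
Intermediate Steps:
r(Q) = Q²
(-109 - 33*4)*r(-7) = (-109 - 33*4)*(-7)² = (-109 - 132)*49 = -241*49 = -11809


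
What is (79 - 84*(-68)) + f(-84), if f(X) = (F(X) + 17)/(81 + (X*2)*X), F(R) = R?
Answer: 82191596/14193 ≈ 5791.0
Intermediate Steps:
f(X) = (17 + X)/(81 + 2*X²) (f(X) = (X + 17)/(81 + (X*2)*X) = (17 + X)/(81 + (2*X)*X) = (17 + X)/(81 + 2*X²))
(79 - 84*(-68)) + f(-84) = (79 - 84*(-68)) + (17 - 84)/(81 + 2*(-84)²) = (79 + 5712) - 67/(81 + 2*7056) = 5791 - 67/(81 + 14112) = 5791 - 67/14193 = 82191596/14193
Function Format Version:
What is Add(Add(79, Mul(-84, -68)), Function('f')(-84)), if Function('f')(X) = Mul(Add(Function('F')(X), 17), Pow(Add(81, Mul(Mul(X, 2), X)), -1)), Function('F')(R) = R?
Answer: Rational(82191596, 14193) ≈ 5791.0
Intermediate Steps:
Function('f')(X) = Mul(Pow(Add(81, Mul(2, Pow(X, 2))), -1), Add(17, X)) (Function('f')(X) = Mul(Add(X, 17), Pow(Add(81, Mul(Mul(X, 2), X)), -1)) = Mul(Add(17, X), Pow(Add(81, Mul(Mul(2, X), X)), -1)) = Mul(Add(17, X), Pow(Add(81, Mul(2, Pow(X, 2))), -1)) = Mul(Pow(Add(81, Mul(2, Pow(X, 2))), -1), Add(17, X)))
Add(Add(79, Mul(-84, -68)), Function('f')(-84)) = Add(Add(79, Mul(-84, -68)), Mul(Pow(Add(81, Mul(2, Pow(-84, 2))), -1), Add(17, -84))) = Add(Add(79, 5712), Mul(Pow(Add(81, Mul(2, 7056)), -1), -67)) = Add(5791, Mul(Pow(Add(81, 14112), -1), -67)) = Add(5791, Mul(Pow(14193, -1), -67)) = Add(5791, Mul(Rational(1, 14193), -67)) = Add(5791, Rational(-67, 14193)) = Rational(82191596, 14193)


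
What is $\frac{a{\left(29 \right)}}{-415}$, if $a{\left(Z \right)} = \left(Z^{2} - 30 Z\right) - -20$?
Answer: $\frac{9}{415} \approx 0.021687$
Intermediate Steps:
$a{\left(Z \right)} = 20 + Z^{2} - 30 Z$ ($a{\left(Z \right)} = \left(Z^{2} - 30 Z\right) + 20 = 20 + Z^{2} - 30 Z$)
$\frac{a{\left(29 \right)}}{-415} = \frac{20 + 29^{2} - 870}{-415} = \left(20 + 841 - 870\right) \left(- \frac{1}{415}\right) = \left(-9\right) \left(- \frac{1}{415}\right) = \frac{9}{415}$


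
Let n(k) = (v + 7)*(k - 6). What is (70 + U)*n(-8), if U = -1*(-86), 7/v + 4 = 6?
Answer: -22932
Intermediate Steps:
v = 7/2 (v = 7/(-4 + 6) = 7/2 ≈ 3.5000)
U = 86
n(k) = -63 + 21*k/2 (n(k) = (7/2 + 7)*(k - 6) = 21*(-6 + k)/2 = -63 + 21*k/2)
(70 + U)*n(-8) = (70 + 86)*(-63 + (21/2)*(-8)) = 156*(-63 - 84) = 156*(-147) = -22932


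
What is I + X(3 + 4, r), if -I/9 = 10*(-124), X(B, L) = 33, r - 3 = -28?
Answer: 11193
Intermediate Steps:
r = -25 (r = 3 - 28 = -25)
I = 11160 (I = -90*(-124) = -9*(-1240) = 11160)
I + X(3 + 4, r) = 11160 + 33 = 11193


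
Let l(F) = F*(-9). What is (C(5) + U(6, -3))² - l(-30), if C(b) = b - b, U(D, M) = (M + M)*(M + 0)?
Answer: 54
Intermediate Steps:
U(D, M) = 2*M² (U(D, M) = (2*M)*M = 2*M²)
l(F) = -9*F
C(b) = 0
(C(5) + U(6, -3))² - l(-30) = (0 + 2*(-3)²)² - (-9)*(-30) = (0 + 2*9)² - 1*270 = (0 + 18)² - 270 = 18² - 270 = 324 - 270 = 54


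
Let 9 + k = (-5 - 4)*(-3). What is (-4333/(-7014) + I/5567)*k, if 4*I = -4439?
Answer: 14004021/1859378 ≈ 7.5316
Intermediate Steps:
k = 18 (k = -9 + (-5 - 4)*(-3) = -9 - 9*(-3) = -9 + 27 = 18)
I = -4439/4 (I = (1/4)*(-4439) = -4439/4 ≈ -1109.8)
(-4333/(-7014) + I/5567)*k = (-4333/(-7014) - 4439/4/5567)*18 = (-4333*(-1/7014) - 4439/4*1/5567)*18 = (619/1002 - 4439/22268)*18 = (4668007/11156268)*18 = 14004021/1859378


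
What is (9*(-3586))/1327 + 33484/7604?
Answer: -50244557/2522627 ≈ -19.918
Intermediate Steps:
(9*(-3586))/1327 + 33484/7604 = -32274*1/1327 + 33484*(1/7604) = -32274/1327 + 8371/1901 = -50244557/2522627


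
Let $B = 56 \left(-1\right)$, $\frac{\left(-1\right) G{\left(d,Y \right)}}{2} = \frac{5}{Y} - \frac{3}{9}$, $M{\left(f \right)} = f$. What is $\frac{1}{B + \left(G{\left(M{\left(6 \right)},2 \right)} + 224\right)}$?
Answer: $\frac{3}{491} \approx 0.00611$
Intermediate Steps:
$G{\left(d,Y \right)} = \frac{2}{3} - \frac{10}{Y}$ ($G{\left(d,Y \right)} = - 2 \left(\frac{5}{Y} - \frac{3}{9}\right) = - 2 \left(\frac{5}{Y} - \frac{1}{3}\right) = - 2 \left(- \frac{1}{3} + \frac{5}{Y}\right) = \frac{2}{3} - \frac{10}{Y}$)
$B = -56$
$\frac{1}{B + \left(G{\left(M{\left(6 \right)},2 \right)} + 224\right)} = \frac{1}{-56 + \left(\left(\frac{2}{3} - \frac{10}{2}\right) + 224\right)} = \frac{1}{-56 + \left(\left(\frac{2}{3} - 5\right) + 224\right)} = \frac{1}{-56 + \left(- \frac{13}{3} + 224\right)} = \frac{1}{-56 + \frac{659}{3}} = \frac{1}{\frac{491}{3}} = \frac{3}{491}$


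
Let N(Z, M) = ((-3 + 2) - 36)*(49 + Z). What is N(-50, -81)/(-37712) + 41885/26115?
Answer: 315720173/196969776 ≈ 1.6029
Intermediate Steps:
N(Z, M) = -1813 - 37*Z (N(Z, M) = (-1 - 36)*(49 + Z) = -37*(49 + Z) = -1813 - 37*Z)
N(-50, -81)/(-37712) + 41885/26115 = (-1813 - 37*(-50))/(-37712) + 41885/26115 = (-1813 + 1850)*(-1/37712) + 41885*(1/26115) = 37*(-1/37712) + 8377/5223 = -37/37712 + 8377/5223 = 315720173/196969776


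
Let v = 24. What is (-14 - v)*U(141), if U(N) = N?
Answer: -5358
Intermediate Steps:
(-14 - v)*U(141) = (-14 - 1*24)*141 = (-14 - 24)*141 = -38*141 = -5358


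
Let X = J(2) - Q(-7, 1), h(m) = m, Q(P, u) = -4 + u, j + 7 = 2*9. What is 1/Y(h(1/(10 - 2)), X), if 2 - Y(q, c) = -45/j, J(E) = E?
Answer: 11/67 ≈ 0.16418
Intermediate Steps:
j = 11 (j = -7 + 2*9 = -7 + 18 = 11)
X = 5 (X = 2 - (-4 + 1) = 2 - 1*(-3) = 2 + 3 = 5)
Y(q, c) = 67/11 (Y(q, c) = 2 - (-45)/11 = 2 - 1*(-45/11) = 2 + 45/11 = 67/11)
1/Y(h(1/(10 - 2)), X) = 1/(67/11) = 11/67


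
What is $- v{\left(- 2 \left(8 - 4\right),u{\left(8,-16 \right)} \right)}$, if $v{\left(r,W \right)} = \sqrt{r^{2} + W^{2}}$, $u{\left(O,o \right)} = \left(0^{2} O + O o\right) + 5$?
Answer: $- \sqrt{15193} \approx -123.26$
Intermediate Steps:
$u{\left(O,o \right)} = 5 + O o$ ($u{\left(O,o \right)} = \left(0 O + O o\right) + 5 = \left(0 + O o\right) + 5 = O o + 5 = 5 + O o$)
$v{\left(r,W \right)} = \sqrt{W^{2} + r^{2}}$
$- v{\left(- 2 \left(8 - 4\right),u{\left(8,-16 \right)} \right)} = - \sqrt{\left(5 + 8 \left(-16\right)\right)^{2} + \left(- 2 \left(8 - 4\right)\right)^{2}} = - \sqrt{\left(5 - 128\right)^{2} + \left(\left(-2\right) 4\right)^{2}} = - \sqrt{\left(-123\right)^{2} + \left(-8\right)^{2}} = - \sqrt{15129 + 64} = - \sqrt{15193}$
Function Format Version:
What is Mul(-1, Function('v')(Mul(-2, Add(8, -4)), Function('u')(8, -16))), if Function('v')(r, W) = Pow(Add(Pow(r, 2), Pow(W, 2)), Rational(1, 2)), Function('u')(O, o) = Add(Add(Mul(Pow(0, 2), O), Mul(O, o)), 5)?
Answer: Mul(-1, Pow(15193, Rational(1, 2))) ≈ -123.26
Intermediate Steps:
Function('u')(O, o) = Add(5, Mul(O, o)) (Function('u')(O, o) = Add(Add(Mul(0, O), Mul(O, o)), 5) = Add(Add(0, Mul(O, o)), 5) = Add(Mul(O, o), 5) = Add(5, Mul(O, o)))
Function('v')(r, W) = Pow(Add(Pow(W, 2), Pow(r, 2)), Rational(1, 2))
Mul(-1, Function('v')(Mul(-2, Add(8, -4)), Function('u')(8, -16))) = Mul(-1, Pow(Add(Pow(Add(5, Mul(8, -16)), 2), Pow(Mul(-2, Add(8, -4)), 2)), Rational(1, 2))) = Mul(-1, Pow(Add(Pow(Add(5, -128), 2), Pow(Mul(-2, 4), 2)), Rational(1, 2))) = Mul(-1, Pow(Add(Pow(-123, 2), Pow(-8, 2)), Rational(1, 2))) = Mul(-1, Pow(Add(15129, 64), Rational(1, 2))) = Mul(-1, Pow(15193, Rational(1, 2)))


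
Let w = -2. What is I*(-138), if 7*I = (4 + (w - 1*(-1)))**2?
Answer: -1242/7 ≈ -177.43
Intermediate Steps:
I = 9/7 (I = (4 + (-2 - 1*(-1)))**2/7 = (4 + (-2 + 1))**2/7 = (4 - 1)**2/7 = (1/7)*3**2 = (1/7)*9 = 9/7 ≈ 1.2857)
I*(-138) = (9/7)*(-138) = -1242/7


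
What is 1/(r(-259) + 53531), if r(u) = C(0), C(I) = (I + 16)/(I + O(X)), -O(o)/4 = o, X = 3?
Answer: 3/160589 ≈ 1.8681e-5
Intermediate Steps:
O(o) = -4*o
C(I) = (16 + I)/(-12 + I) (C(I) = (I + 16)/(I - 4*3) = (16 + I)/(I - 12) = (16 + I)/(-12 + I))
r(u) = -4/3 (r(u) = (16 + 0)/(-12 + 0) = 16/(-12) = -1/12*16 = -4/3)
1/(r(-259) + 53531) = 1/(-4/3 + 53531) = 1/(160589/3) = 3/160589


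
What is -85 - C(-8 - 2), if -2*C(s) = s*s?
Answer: -35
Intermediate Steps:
C(s) = -s**2/2 (C(s) = -s*s/2 = -s**2/2)
-85 - C(-8 - 2) = -85 - (-1)*(-8 - 2)**2/2 = -85 - (-1)*(-10)**2/2 = -85 - (-1)*100/2 = -85 - 1*(-50) = -85 + 50 = -35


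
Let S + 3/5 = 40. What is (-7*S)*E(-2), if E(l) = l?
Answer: 2758/5 ≈ 551.60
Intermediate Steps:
S = 197/5 (S = -⅗ + 40 = 197/5 ≈ 39.400)
(-7*S)*E(-2) = -7*197/5*(-2) = -1379/5*(-2) = 2758/5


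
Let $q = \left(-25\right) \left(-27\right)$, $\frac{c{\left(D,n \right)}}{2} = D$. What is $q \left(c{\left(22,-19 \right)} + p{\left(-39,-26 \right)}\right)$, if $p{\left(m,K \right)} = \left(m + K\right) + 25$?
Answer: $2700$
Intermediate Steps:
$c{\left(D,n \right)} = 2 D$
$p{\left(m,K \right)} = 25 + K + m$ ($p{\left(m,K \right)} = \left(K + m\right) + 25 = 25 + K + m$)
$q = 675$
$q \left(c{\left(22,-19 \right)} + p{\left(-39,-26 \right)}\right) = 675 \left(2 \cdot 22 - 40\right) = 675 \left(44 - 40\right) = 675 \cdot 4 = 2700$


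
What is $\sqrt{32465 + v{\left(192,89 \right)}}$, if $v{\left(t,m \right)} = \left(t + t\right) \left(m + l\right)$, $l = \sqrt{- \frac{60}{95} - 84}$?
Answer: $\frac{\sqrt{24057401 + 14592 i \sqrt{7638}}}{19} \approx 258.24 + 6.8398 i$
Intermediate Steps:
$l = \frac{2 i \sqrt{7638}}{19}$ ($l = \sqrt{\left(-60\right) \frac{1}{95} - 84} = \sqrt{- \frac{12}{19} - 84} = \sqrt{- \frac{1608}{19}} = \frac{2 i \sqrt{7638}}{19} \approx 9.1995 i$)
$v{\left(t,m \right)} = 2 t \left(m + \frac{2 i \sqrt{7638}}{19}\right)$ ($v{\left(t,m \right)} = \left(t + t\right) \left(m + \frac{2 i \sqrt{7638}}{19}\right) = 2 t \left(m + \frac{2 i \sqrt{7638}}{19}\right)$)
$\sqrt{32465 + v{\left(192,89 \right)}} = \sqrt{32465 + \frac{2}{19} \cdot 192 \left(19 \cdot 89 + 2 i \sqrt{7638}\right)} = \sqrt{32465 + \frac{2}{19} \cdot 192 \left(1691 + 2 i \sqrt{7638}\right)} = \sqrt{32465 + \left(34176 + \frac{768 i \sqrt{7638}}{19}\right)} = \sqrt{66641 + \frac{768 i \sqrt{7638}}{19}}$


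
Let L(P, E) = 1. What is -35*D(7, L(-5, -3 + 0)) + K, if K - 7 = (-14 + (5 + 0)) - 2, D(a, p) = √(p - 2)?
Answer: -4 - 35*I ≈ -4.0 - 35.0*I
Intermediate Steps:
D(a, p) = √(-2 + p)
K = -4 (K = 7 + ((-14 + (5 + 0)) - 2) = 7 + ((-14 + 5) - 2) = 7 + (-9 - 2) = 7 - 11 = -4)
-35*D(7, L(-5, -3 + 0)) + K = -35*√(-2 + 1) - 4 = -35*I - 4 = -4 - 35*I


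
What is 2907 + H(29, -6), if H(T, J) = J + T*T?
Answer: 3742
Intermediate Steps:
H(T, J) = J + T²
2907 + H(29, -6) = 2907 + (-6 + 29²) = 2907 + (-6 + 841) = 2907 + 835 = 3742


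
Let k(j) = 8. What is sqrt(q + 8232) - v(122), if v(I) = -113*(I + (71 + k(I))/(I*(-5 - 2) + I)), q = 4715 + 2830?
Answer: 10082425/732 + 3*sqrt(1753) ≈ 13899.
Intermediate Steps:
q = 7545
v(I) = -113*I + 8927/(6*I) (v(I) = -113*(I + (71 + 8)/(I*(-5 - 2) + I)) = -113*(I + 79/(I*(-7) + I)) = -113*(I + 79/(-7*I + I)) = -113*(I + 79/((-6*I))) = -113*(I + 79*(-1/(6*I))) = -113*(I - 79/(6*I)) = -113*I + 8927/(6*I))
sqrt(q + 8232) - v(122) = sqrt(7545 + 8232) - (-113*122 + (8927/6)/122) = sqrt(15777) - (-13786 + (8927/6)*(1/122)) = 3*sqrt(1753) - (-13786 + 8927/732) = 3*sqrt(1753) - 1*(-10082425/732) = 3*sqrt(1753) + 10082425/732 = 10082425/732 + 3*sqrt(1753)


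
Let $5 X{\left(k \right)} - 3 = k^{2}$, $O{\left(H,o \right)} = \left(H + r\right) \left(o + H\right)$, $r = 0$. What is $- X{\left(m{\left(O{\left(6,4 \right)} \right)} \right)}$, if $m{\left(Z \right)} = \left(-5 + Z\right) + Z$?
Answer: $- \frac{13228}{5} \approx -2645.6$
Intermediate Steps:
$O{\left(H,o \right)} = H \left(H + o\right)$ ($O{\left(H,o \right)} = \left(H + 0\right) \left(o + H\right) = H \left(H + o\right)$)
$m{\left(Z \right)} = -5 + 2 Z$
$X{\left(k \right)} = \frac{3}{5} + \frac{k^{2}}{5}$
$- X{\left(m{\left(O{\left(6,4 \right)} \right)} \right)} = - (\frac{3}{5} + \frac{\left(-5 + 2 \cdot 6 \left(6 + 4\right)\right)^{2}}{5}) = - (\frac{3}{5} + \frac{\left(-5 + 2 \cdot 6 \cdot 10\right)^{2}}{5}) = - (\frac{3}{5} + \frac{\left(-5 + 2 \cdot 60\right)^{2}}{5}) = - (\frac{3}{5} + \frac{\left(-5 + 120\right)^{2}}{5}) = - (\frac{3}{5} + \frac{115^{2}}{5}) = - (\frac{3}{5} + \frac{1}{5} \cdot 13225) = - (\frac{3}{5} + 2645) = \left(-1\right) \frac{13228}{5} = - \frac{13228}{5}$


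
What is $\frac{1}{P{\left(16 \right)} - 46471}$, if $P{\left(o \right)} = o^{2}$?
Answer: $- \frac{1}{46215} \approx -2.1638 \cdot 10^{-5}$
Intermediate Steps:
$\frac{1}{P{\left(16 \right)} - 46471} = \frac{1}{16^{2} - 46471} = \frac{1}{256 - 46471} = \frac{1}{-46215} = - \frac{1}{46215}$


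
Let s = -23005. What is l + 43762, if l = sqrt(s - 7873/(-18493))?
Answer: 43762 + 6*I*sqrt(218537735746)/18493 ≈ 43762.0 + 151.67*I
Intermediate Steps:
l = 6*I*sqrt(218537735746)/18493 (l = sqrt(-23005 - 7873/(-18493)) = sqrt(-23005 - 7873*(-1/18493)) = sqrt(-23005 + 7873/18493) = sqrt(-425423592/18493) = 6*I*sqrt(218537735746)/18493 ≈ 151.67*I)
l + 43762 = 6*I*sqrt(218537735746)/18493 + 43762 = 43762 + 6*I*sqrt(218537735746)/18493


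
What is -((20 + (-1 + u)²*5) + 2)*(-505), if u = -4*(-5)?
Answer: 922635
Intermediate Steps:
u = 20
-((20 + (-1 + u)²*5) + 2)*(-505) = -((20 + (-1 + 20)²*5) + 2)*(-505) = -((20 + 19²*5) + 2)*(-505) = -((20 + 361*5) + 2)*(-505) = -((20 + 1805) + 2)*(-505) = -(1825 + 2)*(-505) = -1827*(-505) = -1*(-922635) = 922635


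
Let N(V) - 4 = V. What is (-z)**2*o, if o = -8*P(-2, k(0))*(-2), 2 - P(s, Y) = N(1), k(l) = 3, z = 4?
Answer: -768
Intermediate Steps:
N(V) = 4 + V
P(s, Y) = -3 (P(s, Y) = 2 - (4 + 1) = 2 - 1*5 = 2 - 5 = -3)
o = -48 (o = -8*(-3)*(-2) = 24*(-2) = -48)
(-z)**2*o = (-1*4)**2*(-48) = (-4)**2*(-48) = 16*(-48) = -768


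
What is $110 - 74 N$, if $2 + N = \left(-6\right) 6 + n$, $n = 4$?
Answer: $2626$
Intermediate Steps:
$N = -34$ ($N = -2 + \left(\left(-6\right) 6 + 4\right) = -2 + \left(-36 + 4\right) = -2 - 32 = -34$)
$110 - 74 N = 110 - -2516 = 110 + 2516 = 2626$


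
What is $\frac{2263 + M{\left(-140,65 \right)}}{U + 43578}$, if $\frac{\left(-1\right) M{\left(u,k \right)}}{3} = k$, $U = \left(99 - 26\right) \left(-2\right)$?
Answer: $\frac{517}{10858} \approx 0.047615$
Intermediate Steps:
$U = -146$ ($U = 73 \left(-2\right) = -146$)
$M{\left(u,k \right)} = - 3 k$
$\frac{2263 + M{\left(-140,65 \right)}}{U + 43578} = \frac{2263 - 195}{-146 + 43578} = \frac{2263 - 195}{43432} = 2068 \cdot \frac{1}{43432} = \frac{517}{10858}$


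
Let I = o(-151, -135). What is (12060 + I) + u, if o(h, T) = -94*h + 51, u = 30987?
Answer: 57292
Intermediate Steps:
o(h, T) = 51 - 94*h
I = 14245 (I = 51 - 94*(-151) = 51 + 14194 = 14245)
(12060 + I) + u = (12060 + 14245) + 30987 = 26305 + 30987 = 57292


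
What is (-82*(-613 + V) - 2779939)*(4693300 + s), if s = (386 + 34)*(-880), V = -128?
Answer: -11756905594900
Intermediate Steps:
s = -369600 (s = 420*(-880) = -369600)
(-82*(-613 + V) - 2779939)*(4693300 + s) = (-82*(-613 - 128) - 2779939)*(4693300 - 369600) = (-82*(-741) - 2779939)*4323700 = (60762 - 2779939)*4323700 = -2719177*4323700 = -11756905594900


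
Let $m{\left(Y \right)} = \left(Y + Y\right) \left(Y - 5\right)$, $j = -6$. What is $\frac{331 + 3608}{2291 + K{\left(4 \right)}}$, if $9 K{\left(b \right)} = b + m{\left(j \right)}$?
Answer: $\frac{35451}{20755} \approx 1.7081$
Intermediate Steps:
$m{\left(Y \right)} = 2 Y \left(-5 + Y\right)$
$K{\left(b \right)} = \frac{44}{3} + \frac{b}{9}$ ($K{\left(b \right)} = \frac{b + 2 \left(-6\right) \left(-5 - 6\right)}{9} = \frac{b + 2 \left(-6\right) \left(-11\right)}{9} = \frac{b + 132}{9} = \frac{132 + b}{9} = \frac{44}{3} + \frac{b}{9}$)
$\frac{331 + 3608}{2291 + K{\left(4 \right)}} = \frac{331 + 3608}{2291 + \left(\frac{44}{3} + \frac{1}{9} \cdot 4\right)} = \frac{3939}{2291 + \left(\frac{44}{3} + \frac{4}{9}\right)} = \frac{3939}{2291 + \frac{136}{9}} = \frac{3939}{\frac{20755}{9}} = 3939 \cdot \frac{9}{20755} = \frac{35451}{20755}$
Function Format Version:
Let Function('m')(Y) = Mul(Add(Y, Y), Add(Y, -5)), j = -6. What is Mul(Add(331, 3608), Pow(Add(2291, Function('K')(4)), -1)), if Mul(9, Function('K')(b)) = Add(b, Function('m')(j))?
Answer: Rational(35451, 20755) ≈ 1.7081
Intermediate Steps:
Function('m')(Y) = Mul(2, Y, Add(-5, Y)) (Function('m')(Y) = Mul(Mul(2, Y), Add(-5, Y)) = Mul(2, Y, Add(-5, Y)))
Function('K')(b) = Add(Rational(44, 3), Mul(Rational(1, 9), b)) (Function('K')(b) = Mul(Rational(1, 9), Add(b, Mul(2, -6, Add(-5, -6)))) = Mul(Rational(1, 9), Add(b, Mul(2, -6, -11))) = Mul(Rational(1, 9), Add(b, 132)) = Mul(Rational(1, 9), Add(132, b)) = Add(Rational(44, 3), Mul(Rational(1, 9), b)))
Mul(Add(331, 3608), Pow(Add(2291, Function('K')(4)), -1)) = Mul(Add(331, 3608), Pow(Add(2291, Add(Rational(44, 3), Mul(Rational(1, 9), 4))), -1)) = Mul(3939, Pow(Add(2291, Add(Rational(44, 3), Rational(4, 9))), -1)) = Mul(3939, Pow(Add(2291, Rational(136, 9)), -1)) = Mul(3939, Pow(Rational(20755, 9), -1)) = Mul(3939, Rational(9, 20755)) = Rational(35451, 20755)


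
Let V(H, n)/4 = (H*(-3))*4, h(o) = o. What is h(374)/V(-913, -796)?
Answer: 17/1992 ≈ 0.0085341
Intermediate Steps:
V(H, n) = -48*H (V(H, n) = 4*((H*(-3))*4) = 4*(-3*H*4) = 4*(-12*H) = -48*H)
h(374)/V(-913, -796) = 374/((-48*(-913))) = 374/43824 = 374*(1/43824) = 17/1992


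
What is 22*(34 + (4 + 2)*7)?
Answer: 1672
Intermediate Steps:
22*(34 + (4 + 2)*7) = 22*(34 + 6*7) = 22*(34 + 42) = 22*76 = 1672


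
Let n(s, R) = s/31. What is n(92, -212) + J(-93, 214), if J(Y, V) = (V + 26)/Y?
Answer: 12/31 ≈ 0.38710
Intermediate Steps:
J(Y, V) = (26 + V)/Y
n(s, R) = s/31 (n(s, R) = s*(1/31) = s/31)
n(92, -212) + J(-93, 214) = (1/31)*92 + (26 + 214)/(-93) = 92/31 - 1/93*240 = 92/31 - 80/31 = 12/31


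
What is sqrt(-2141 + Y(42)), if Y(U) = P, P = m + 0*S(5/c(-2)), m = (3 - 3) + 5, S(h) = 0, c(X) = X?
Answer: 2*I*sqrt(534) ≈ 46.217*I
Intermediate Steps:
m = 5 (m = 0 + 5 = 5)
P = 5 (P = 5 + 0*0 = 5 + 0 = 5)
Y(U) = 5
sqrt(-2141 + Y(42)) = sqrt(-2141 + 5) = sqrt(-2136) = 2*I*sqrt(534)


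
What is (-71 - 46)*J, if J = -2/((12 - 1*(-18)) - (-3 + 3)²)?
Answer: 39/5 ≈ 7.8000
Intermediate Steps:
J = -1/15 (J = -2/((12 + 18) - 1*0²) = -2/(30 - 1*0) = -2/(30 + 0) = -2/30 = (1/30)*(-2) = -1/15 ≈ -0.066667)
(-71 - 46)*J = (-71 - 46)*(-1/15) = -117*(-1/15) = 39/5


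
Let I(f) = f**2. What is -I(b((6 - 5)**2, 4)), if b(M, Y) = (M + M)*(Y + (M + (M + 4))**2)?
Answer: -6400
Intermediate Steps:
b(M, Y) = 2*M*(Y + (4 + 2*M)**2) (b(M, Y) = (2*M)*(Y + (M + (4 + M))**2) = (2*M)*(Y + (4 + 2*M)**2) = 2*M*(Y + (4 + 2*M)**2))
-I(b((6 - 5)**2, 4)) = -(2*(6 - 5)**2*(4 + 4*(2 + (6 - 5)**2)**2))**2 = -(2*1**2*(4 + 4*(2 + 1**2)**2))**2 = -(2*1*(4 + 4*(2 + 1)**2))**2 = -(2*1*(4 + 4*3**2))**2 = -(2*1*(4 + 4*9))**2 = -(2*1*(4 + 36))**2 = -(2*1*40)**2 = -1*80**2 = -1*6400 = -6400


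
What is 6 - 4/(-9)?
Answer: 58/9 ≈ 6.4444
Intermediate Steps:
6 - 4/(-9) = 6 - 4*(-1/9) = 6 + 4/9 = 58/9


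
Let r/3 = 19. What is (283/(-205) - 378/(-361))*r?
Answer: -74019/3895 ≈ -19.004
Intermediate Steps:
r = 57 (r = 3*19 = 57)
(283/(-205) - 378/(-361))*r = (283/(-205) - 378/(-361))*57 = (283*(-1/205) - 378*(-1/361))*57 = (-283/205 + 378/361)*57 = -24673/74005*57 = -74019/3895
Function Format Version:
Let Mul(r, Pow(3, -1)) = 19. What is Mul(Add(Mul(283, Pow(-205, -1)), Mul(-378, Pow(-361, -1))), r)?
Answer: Rational(-74019, 3895) ≈ -19.004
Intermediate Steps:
r = 57 (r = Mul(3, 19) = 57)
Mul(Add(Mul(283, Pow(-205, -1)), Mul(-378, Pow(-361, -1))), r) = Mul(Add(Mul(283, Pow(-205, -1)), Mul(-378, Pow(-361, -1))), 57) = Mul(Add(Mul(283, Rational(-1, 205)), Mul(-378, Rational(-1, 361))), 57) = Mul(Add(Rational(-283, 205), Rational(378, 361)), 57) = Mul(Rational(-24673, 74005), 57) = Rational(-74019, 3895)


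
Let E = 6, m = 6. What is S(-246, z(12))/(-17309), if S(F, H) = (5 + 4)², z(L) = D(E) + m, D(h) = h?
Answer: -81/17309 ≈ -0.0046797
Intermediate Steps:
z(L) = 12 (z(L) = 6 + 6 = 12)
S(F, H) = 81 (S(F, H) = 9² = 81)
S(-246, z(12))/(-17309) = 81/(-17309) = 81*(-1/17309) = -81/17309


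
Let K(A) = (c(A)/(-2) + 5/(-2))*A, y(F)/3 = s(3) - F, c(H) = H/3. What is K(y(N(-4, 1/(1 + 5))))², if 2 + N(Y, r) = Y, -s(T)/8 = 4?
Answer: 670761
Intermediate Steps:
c(H) = H/3 (c(H) = H*(⅓) = H/3)
s(T) = -32 (s(T) = -8*4 = -32)
N(Y, r) = -2 + Y
y(F) = -96 - 3*F (y(F) = 3*(-32 - F) = -96 - 3*F)
K(A) = A*(-5/2 - A/6) (K(A) = ((A/3)/(-2) + 5/(-2))*A = ((A/3)*(-½) + 5*(-½))*A = (-A/6 - 5/2)*A = (-5/2 - A/6)*A = A*(-5/2 - A/6))
K(y(N(-4, 1/(1 + 5))))² = (-(-96 - 3*(-2 - 4))*(15 + (-96 - 3*(-2 - 4)))/6)² = (-(-96 - 3*(-6))*(15 + (-96 - 3*(-6)))/6)² = (-(-96 + 18)*(15 + (-96 + 18))/6)² = (-⅙*(-78)*(15 - 78))² = (-⅙*(-78)*(-63))² = (-819)² = 670761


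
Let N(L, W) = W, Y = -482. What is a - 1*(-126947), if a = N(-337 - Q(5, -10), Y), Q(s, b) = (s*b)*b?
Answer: 126465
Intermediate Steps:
Q(s, b) = s*b**2 (Q(s, b) = (b*s)*b = s*b**2)
a = -482
a - 1*(-126947) = -482 - 1*(-126947) = -482 + 126947 = 126465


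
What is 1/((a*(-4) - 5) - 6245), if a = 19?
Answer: -1/6326 ≈ -0.00015808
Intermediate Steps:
1/((a*(-4) - 5) - 6245) = 1/((19*(-4) - 5) - 6245) = 1/((-76 - 5) - 6245) = 1/(-81 - 6245) = 1/(-6326) = -1/6326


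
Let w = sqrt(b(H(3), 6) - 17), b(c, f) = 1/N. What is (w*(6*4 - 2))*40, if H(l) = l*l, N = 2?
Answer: 440*I*sqrt(66) ≈ 3574.6*I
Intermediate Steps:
H(l) = l**2
b(c, f) = 1/2
w = I*sqrt(66)/2 (w = sqrt(1/2 - 17) = sqrt(-33/2) = I*sqrt(66)/2 ≈ 4.062*I)
(w*(6*4 - 2))*40 = ((I*sqrt(66)/2)*(6*4 - 2))*40 = ((I*sqrt(66)/2)*(24 - 2))*40 = ((I*sqrt(66)/2)*22)*40 = (11*I*sqrt(66))*40 = 440*I*sqrt(66)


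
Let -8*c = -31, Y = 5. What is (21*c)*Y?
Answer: 3255/8 ≈ 406.88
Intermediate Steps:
c = 31/8 (c = -⅛*(-31) = 31/8 ≈ 3.8750)
(21*c)*Y = (21*(31/8))*5 = (651/8)*5 = 3255/8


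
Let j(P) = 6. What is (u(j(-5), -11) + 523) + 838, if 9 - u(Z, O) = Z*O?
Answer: 1436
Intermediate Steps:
u(Z, O) = 9 - O*Z (u(Z, O) = 9 - Z*O = 9 - O*Z)
(u(j(-5), -11) + 523) + 838 = ((9 - 1*(-11)*6) + 523) + 838 = ((9 + 66) + 523) + 838 = (75 + 523) + 838 = 598 + 838 = 1436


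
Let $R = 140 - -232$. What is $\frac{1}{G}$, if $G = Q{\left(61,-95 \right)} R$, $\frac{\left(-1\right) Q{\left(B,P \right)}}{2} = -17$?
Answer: $\frac{1}{12648} \approx 7.9064 \cdot 10^{-5}$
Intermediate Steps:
$Q{\left(B,P \right)} = 34$ ($Q{\left(B,P \right)} = \left(-2\right) \left(-17\right) = 34$)
$R = 372$ ($R = 140 + 232 = 372$)
$G = 12648$ ($G = 34 \cdot 372 = 12648$)
$\frac{1}{G} = \frac{1}{12648}$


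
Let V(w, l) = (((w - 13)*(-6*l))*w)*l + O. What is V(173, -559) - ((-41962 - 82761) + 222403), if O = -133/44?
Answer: -2283465455173/44 ≈ -5.1897e+10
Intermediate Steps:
O = -133/44 (O = -133*1/44 = -133/44 ≈ -3.0227)
V(w, l) = -133/44 - 6*w*l²*(-13 + w) (V(w, l) = (((w - 13)*(-6*l))*w)*l - 133/44 = (((-13 + w)*(-6*l))*w)*l - 133/44 = ((-6*l*(-13 + w))*w)*l - 133/44 = (-6*l*w*(-13 + w))*l - 133/44 = -6*w*l²*(-13 + w) - 133/44 = -133/44 - 6*w*l²*(-13 + w))
V(173, -559) - ((-41962 - 82761) + 222403) = (-133/44 - 6*(-559)²*173² + 78*173*(-559)²) - ((-41962 - 82761) + 222403) = (-133/44 - 6*312481*29929 + 78*173*312481) - (-124723 + 222403) = (-133/44 - 56113463094 + 4216618614) - 1*97680 = -2283461157253/44 - 97680 = -2283465455173/44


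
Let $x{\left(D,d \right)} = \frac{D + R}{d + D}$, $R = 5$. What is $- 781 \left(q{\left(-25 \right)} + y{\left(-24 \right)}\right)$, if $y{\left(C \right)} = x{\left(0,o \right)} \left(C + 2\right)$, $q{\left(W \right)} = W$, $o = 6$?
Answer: $\frac{101530}{3} \approx 33843.0$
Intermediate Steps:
$x{\left(D,d \right)} = \frac{5 + D}{D + d}$ ($x{\left(D,d \right)} = \frac{D + 5}{d + D} = \frac{5 + D}{D + d}$)
$y{\left(C \right)} = \frac{5}{3} + \frac{5 C}{6}$ ($y{\left(C \right)} = \frac{5 + 0}{0 + 6} \left(C + 2\right) = \frac{1}{6} \cdot 5 \left(2 + C\right) = \frac{5 \left(2 + C\right)}{6} = \frac{5}{3} + \frac{5 C}{6}$)
$- 781 \left(q{\left(-25 \right)} + y{\left(-24 \right)}\right) = - 781 \left(-25 + \left(\frac{5}{3} + \frac{5}{6} \left(-24\right)\right)\right) = - 781 \left(-25 + \left(\frac{5}{3} - 20\right)\right) = - 781 \left(-25 - \frac{55}{3}\right) = \left(-781\right) \left(- \frac{130}{3}\right) = \frac{101530}{3}$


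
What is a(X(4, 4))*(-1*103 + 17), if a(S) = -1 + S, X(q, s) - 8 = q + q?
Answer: -1290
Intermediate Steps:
X(q, s) = 8 + 2*q (X(q, s) = 8 + (q + q) = 8 + 2*q)
a(X(4, 4))*(-1*103 + 17) = (-1 + (8 + 2*4))*(-1*103 + 17) = (-1 + (8 + 8))*(-103 + 17) = (-1 + 16)*(-86) = 15*(-86) = -1290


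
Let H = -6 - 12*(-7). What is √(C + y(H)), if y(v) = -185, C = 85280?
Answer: 3*√9455 ≈ 291.71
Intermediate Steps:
H = 78 (H = -6 + 84 = 78)
√(C + y(H)) = √(85280 - 185) = √85095 = 3*√9455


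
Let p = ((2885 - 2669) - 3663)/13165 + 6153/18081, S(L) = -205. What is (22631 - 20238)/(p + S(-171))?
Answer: -27124810545/2322798847 ≈ -11.678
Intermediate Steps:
p = 889478/11335065 (p = (216 - 3663)*(1/13165) + 6153*(1/18081) = -3447*1/13165 + 293/861 = -3447/13165 + 293/861 = 889478/11335065 ≈ 0.078471)
(22631 - 20238)/(p + S(-171)) = (22631 - 20238)/(889478/11335065 - 205) = 2393/(-2322798847/11335065) = 2393*(-11335065/2322798847) = -27124810545/2322798847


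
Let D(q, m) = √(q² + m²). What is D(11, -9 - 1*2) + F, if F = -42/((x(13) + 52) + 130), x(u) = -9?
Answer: -42/173 + 11*√2 ≈ 15.314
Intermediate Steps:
D(q, m) = √(m² + q²)
F = -42/173 (F = -42/((-9 + 52) + 130) = -42/(43 + 130) = -42/173 ≈ -0.24277)
D(11, -9 - 1*2) + F = √((-9 - 1*2)² + 11²) - 42/173 = √((-9 - 2)² + 121) - 42/173 = √((-11)² + 121) - 42/173 = √(121 + 121) - 42/173 = √242 - 42/173 = 11*√2 - 42/173 = -42/173 + 11*√2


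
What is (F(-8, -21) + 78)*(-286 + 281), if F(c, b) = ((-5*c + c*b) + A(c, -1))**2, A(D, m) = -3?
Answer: -210515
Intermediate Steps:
F(c, b) = (-3 - 5*c + b*c)**2 (F(c, b) = ((-5*c + c*b) - 3)**2 = ((-5*c + b*c) - 3)**2 = (-3 - 5*c + b*c)**2)
(F(-8, -21) + 78)*(-286 + 281) = ((3 + 5*(-8) - 1*(-21)*(-8))**2 + 78)*(-286 + 281) = ((3 - 40 - 168)**2 + 78)*(-5) = ((-205)**2 + 78)*(-5) = (42025 + 78)*(-5) = 42103*(-5) = -210515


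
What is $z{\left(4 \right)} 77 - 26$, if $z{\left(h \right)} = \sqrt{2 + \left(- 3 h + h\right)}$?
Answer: $-26 + 77 i \sqrt{6} \approx -26.0 + 188.61 i$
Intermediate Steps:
$z{\left(h \right)} = \sqrt{2 - 2 h}$
$z{\left(4 \right)} 77 - 26 = \sqrt{2 - 8} \cdot 77 - 26 = \sqrt{-6} \cdot 77 - 26 = i \sqrt{6} \cdot 77 - 26 = 77 i \sqrt{6} - 26 = -26 + 77 i \sqrt{6}$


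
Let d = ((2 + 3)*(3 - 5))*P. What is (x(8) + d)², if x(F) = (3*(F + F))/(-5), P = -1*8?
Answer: 123904/25 ≈ 4956.2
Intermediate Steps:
P = -8
x(F) = -6*F/5 (x(F) = (3*(2*F))*(-⅕) = (6*F)*(-⅕) = -6*F/5)
d = 80 (d = ((2 + 3)*(3 - 5))*(-8) = (5*(-2))*(-8) = -10*(-8) = 80)
(x(8) + d)² = (-6/5*8 + 80)² = (-48/5 + 80)² = (352/5)² = 123904/25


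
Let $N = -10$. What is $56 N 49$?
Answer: $-27440$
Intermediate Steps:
$56 N 49 = 56 \left(-10\right) 49 = \left(-560\right) 49 = -27440$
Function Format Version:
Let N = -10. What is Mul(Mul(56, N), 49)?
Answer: -27440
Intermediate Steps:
Mul(Mul(56, N), 49) = Mul(Mul(56, -10), 49) = Mul(-560, 49) = -27440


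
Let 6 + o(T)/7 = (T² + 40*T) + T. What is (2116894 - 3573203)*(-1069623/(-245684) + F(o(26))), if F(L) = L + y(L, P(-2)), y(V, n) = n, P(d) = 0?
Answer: -255849641327507/14452 ≈ -1.7703e+10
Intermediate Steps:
o(T) = -42 + 7*T² + 287*T (o(T) = -42 + 7*((T² + 40*T) + T) = -42 + 7*(T² + 41*T) = -42 + (7*T² + 287*T) = -42 + 7*T² + 287*T)
F(L) = L (F(L) = L + 0 = L)
(2116894 - 3573203)*(-1069623/(-245684) + F(o(26))) = (2116894 - 3573203)*(-1069623/(-245684) + (-42 + 7*26² + 287*26)) = -1456309*(-1069623*(-1/245684) + (-42 + 7*676 + 7462)) = -1456309*(62919/14452 + (-42 + 4732 + 7462)) = -1456309*(62919/14452 + 12152) = -1456309*175683623/14452 = -255849641327507/14452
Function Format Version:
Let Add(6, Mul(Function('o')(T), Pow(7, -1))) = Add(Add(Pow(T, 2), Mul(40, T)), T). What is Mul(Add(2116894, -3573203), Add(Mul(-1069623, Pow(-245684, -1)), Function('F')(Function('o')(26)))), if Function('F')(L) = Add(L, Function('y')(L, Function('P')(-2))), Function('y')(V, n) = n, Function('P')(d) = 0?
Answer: Rational(-255849641327507, 14452) ≈ -1.7703e+10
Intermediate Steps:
Function('o')(T) = Add(-42, Mul(7, Pow(T, 2)), Mul(287, T)) (Function('o')(T) = Add(-42, Mul(7, Add(Add(Pow(T, 2), Mul(40, T)), T))) = Add(-42, Mul(7, Add(Pow(T, 2), Mul(41, T)))) = Add(-42, Add(Mul(7, Pow(T, 2)), Mul(287, T))) = Add(-42, Mul(7, Pow(T, 2)), Mul(287, T)))
Function('F')(L) = L (Function('F')(L) = Add(L, 0) = L)
Mul(Add(2116894, -3573203), Add(Mul(-1069623, Pow(-245684, -1)), Function('F')(Function('o')(26)))) = Mul(Add(2116894, -3573203), Add(Mul(-1069623, Pow(-245684, -1)), Add(-42, Mul(7, Pow(26, 2)), Mul(287, 26)))) = Mul(-1456309, Add(Mul(-1069623, Rational(-1, 245684)), Add(-42, Mul(7, 676), 7462))) = Mul(-1456309, Add(Rational(62919, 14452), Add(-42, 4732, 7462))) = Mul(-1456309, Add(Rational(62919, 14452), 12152)) = Mul(-1456309, Rational(175683623, 14452)) = Rational(-255849641327507, 14452)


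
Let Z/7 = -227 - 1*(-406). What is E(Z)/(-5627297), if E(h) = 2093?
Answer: -161/432869 ≈ -0.00037194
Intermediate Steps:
Z = 1253 (Z = 7*(-227 - 1*(-406)) = 7*(-227 + 406) = 7*179 = 1253)
E(Z)/(-5627297) = 2093/(-5627297) = 2093*(-1/5627297) = -161/432869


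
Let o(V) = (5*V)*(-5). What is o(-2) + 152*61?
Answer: 9322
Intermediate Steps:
o(V) = -25*V
o(-2) + 152*61 = -25*(-2) + 152*61 = 50 + 9272 = 9322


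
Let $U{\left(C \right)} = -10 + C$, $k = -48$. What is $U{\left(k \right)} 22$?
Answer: $-1276$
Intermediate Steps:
$U{\left(k \right)} 22 = \left(-10 - 48\right) 22 = \left(-58\right) 22 = -1276$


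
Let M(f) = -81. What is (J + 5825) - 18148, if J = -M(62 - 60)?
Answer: -12242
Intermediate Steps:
J = 81 (J = -1*(-81) = 81)
(J + 5825) - 18148 = (81 + 5825) - 18148 = 5906 - 18148 = -12242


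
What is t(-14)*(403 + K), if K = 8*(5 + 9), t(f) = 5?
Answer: 2575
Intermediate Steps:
K = 112 (K = 8*14 = 112)
t(-14)*(403 + K) = 5*(403 + 112) = 5*515 = 2575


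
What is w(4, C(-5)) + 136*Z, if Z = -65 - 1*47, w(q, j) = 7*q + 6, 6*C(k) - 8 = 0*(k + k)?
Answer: -15198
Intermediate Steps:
C(k) = 4/3 (C(k) = 4/3 + (0*(k + k))/6 = 4/3 + (0*(2*k))/6 = 4/3 + (⅙)*0 = 4/3 + 0 = 4/3)
w(q, j) = 6 + 7*q
Z = -112 (Z = -65 - 47 = -112)
w(4, C(-5)) + 136*Z = (6 + 7*4) + 136*(-112) = (6 + 28) - 15232 = 34 - 15232 = -15198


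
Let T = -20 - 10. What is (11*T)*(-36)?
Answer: 11880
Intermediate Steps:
T = -30
(11*T)*(-36) = (11*(-30))*(-36) = -330*(-36) = 11880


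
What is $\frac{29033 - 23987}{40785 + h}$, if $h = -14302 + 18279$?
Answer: $\frac{2523}{22381} \approx 0.11273$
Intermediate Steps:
$h = 3977$
$\frac{29033 - 23987}{40785 + h} = \frac{29033 - 23987}{40785 + 3977} = \frac{29033 - 23987}{44762} = \left(29033 - 23987\right) \frac{1}{44762} = 5046 \cdot \frac{1}{44762} = \frac{2523}{22381}$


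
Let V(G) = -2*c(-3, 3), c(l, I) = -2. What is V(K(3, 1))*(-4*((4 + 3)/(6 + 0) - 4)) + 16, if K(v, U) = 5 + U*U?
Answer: 184/3 ≈ 61.333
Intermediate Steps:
K(v, U) = 5 + U**2
V(G) = 4 (V(G) = -2*(-2) = 4)
V(K(3, 1))*(-4*((4 + 3)/(6 + 0) - 4)) + 16 = 4*(-4*((4 + 3)/(6 + 0) - 4)) + 16 = 4*(-4*(7/6 - 4)) + 16 = 4*(-4*(-17/6)) + 16 = 4*(34/3) + 16 = 136/3 + 16 = 184/3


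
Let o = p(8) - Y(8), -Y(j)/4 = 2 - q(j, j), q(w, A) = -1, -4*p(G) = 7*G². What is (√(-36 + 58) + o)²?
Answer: (-100 + √22)² ≈ 9083.9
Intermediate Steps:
p(G) = -7*G²/4
Y(j) = -12 (Y(j) = -4*(2 - 1*(-1)) = -4*(2 + 1) = -4*3 = -12)
o = -100 (o = -7/4*8² - 1*(-12) = -7/4*64 + 12 = -112 + 12 = -100)
(√(-36 + 58) + o)² = (√(-36 + 58) - 100)² = (√22 - 100)² = (-100 + √22)²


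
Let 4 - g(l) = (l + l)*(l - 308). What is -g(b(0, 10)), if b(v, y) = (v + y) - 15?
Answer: 3126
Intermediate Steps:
b(v, y) = -15 + v + y
g(l) = 4 - 2*l*(-308 + l) (g(l) = 4 - (l + l)*(l - 308) = 4 - 2*l*(-308 + l))
-g(b(0, 10)) = -(4 - 2*(-15 + 0 + 10)² + 616*(-15 + 0 + 10)) = -(4 - 2*(-5)² + 616*(-5)) = -(4 - 2*25 - 3080) = -(4 - 50 - 3080) = -1*(-3126) = 3126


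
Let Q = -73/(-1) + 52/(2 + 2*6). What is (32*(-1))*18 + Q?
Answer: -3495/7 ≈ -499.29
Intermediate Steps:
Q = 537/7 (Q = -73*(-1) + 52/(2 + 12) = 73 + 52/14 = 73 + 52*(1/14) = 73 + 26/7 = 537/7 ≈ 76.714)
(32*(-1))*18 + Q = (32*(-1))*18 + 537/7 = -32*18 + 537/7 = -576 + 537/7 = -3495/7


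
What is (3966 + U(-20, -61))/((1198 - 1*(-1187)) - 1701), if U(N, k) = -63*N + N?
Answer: 137/18 ≈ 7.6111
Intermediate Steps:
U(N, k) = -62*N
(3966 + U(-20, -61))/((1198 - 1*(-1187)) - 1701) = (3966 - 62*(-20))/((1198 - 1*(-1187)) - 1701) = (3966 + 1240)/((1198 + 1187) - 1701) = 5206/(2385 - 1701) = 5206/684 = 5206*(1/684) = 137/18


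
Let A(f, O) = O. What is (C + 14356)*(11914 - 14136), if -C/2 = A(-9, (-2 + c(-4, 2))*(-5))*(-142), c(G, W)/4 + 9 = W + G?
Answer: -177040072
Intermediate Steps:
c(G, W) = -36 + 4*G + 4*W (c(G, W) = -36 + 4*(W + G) = -36 + 4*(G + W) = -36 + (4*G + 4*W) = -36 + 4*G + 4*W)
C = 65320 (C = -2*(-2 + (-36 + 4*(-4) + 4*2))*(-5)*(-142) = -2*(-2 + (-36 - 16 + 8))*(-5)*(-142) = -2*(-2 - 44)*(-5)*(-142) = -2*(-46*(-5))*(-142) = -460*(-142) = -2*(-32660) = 65320)
(C + 14356)*(11914 - 14136) = (65320 + 14356)*(11914 - 14136) = 79676*(-2222) = -177040072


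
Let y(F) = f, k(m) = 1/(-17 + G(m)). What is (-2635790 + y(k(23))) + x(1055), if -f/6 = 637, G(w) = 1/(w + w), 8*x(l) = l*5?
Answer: -21111621/8 ≈ -2.6390e+6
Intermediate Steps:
x(l) = 5*l/8 (x(l) = (l*5)/8 = (5*l)/8 = 5*l/8)
G(w) = 1/(2*w)
k(m) = 1/(-17 + 1/(2*m))
f = -3822 (f = -6*637 = -3822)
y(F) = -3822
(-2635790 + y(k(23))) + x(1055) = (-2635790 - 3822) + (5/8)*1055 = -2639612 + 5275/8 = -21111621/8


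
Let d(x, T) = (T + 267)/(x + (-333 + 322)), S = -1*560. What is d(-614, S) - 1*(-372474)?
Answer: 232796543/625 ≈ 3.7247e+5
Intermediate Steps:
S = -560
d(x, T) = (267 + T)/(-11 + x) (d(x, T) = (267 + T)/(x - 11) = (267 + T)/(-11 + x))
d(-614, S) - 1*(-372474) = (267 - 560)/(-11 - 614) - 1*(-372474) = -293/(-625) + 372474 = -1/625*(-293) + 372474 = 293/625 + 372474 = 232796543/625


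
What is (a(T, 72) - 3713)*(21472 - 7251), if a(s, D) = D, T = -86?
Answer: -51778661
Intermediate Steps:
(a(T, 72) - 3713)*(21472 - 7251) = (72 - 3713)*(21472 - 7251) = -3641*14221 = -51778661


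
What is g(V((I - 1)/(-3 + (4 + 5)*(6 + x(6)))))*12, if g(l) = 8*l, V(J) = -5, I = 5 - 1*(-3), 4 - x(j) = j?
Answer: -480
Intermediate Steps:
x(j) = 4 - j
I = 8 (I = 5 + 3 = 8)
g(V((I - 1)/(-3 + (4 + 5)*(6 + x(6)))))*12 = (8*(-5))*12 = -40*12 = -480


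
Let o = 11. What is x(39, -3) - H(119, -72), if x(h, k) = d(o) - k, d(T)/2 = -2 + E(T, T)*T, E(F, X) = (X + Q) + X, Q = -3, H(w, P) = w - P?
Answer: 226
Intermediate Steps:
E(F, X) = -3 + 2*X (E(F, X) = (X - 3) + X = (-3 + X) + X = -3 + 2*X)
d(T) = -4 + 2*T*(-3 + 2*T) (d(T) = 2*(-2 + (-3 + 2*T)*T) = 2*(-2 + T*(-3 + 2*T)) = -4 + 2*T*(-3 + 2*T))
x(h, k) = 414 - k (x(h, k) = (-4 + 2*11*(-3 + 2*11)) - k = (-4 + 2*11*(-3 + 22)) - k = (-4 + 2*11*19) - k = (-4 + 418) - k = 414 - k)
x(39, -3) - H(119, -72) = (414 - 1*(-3)) - (119 - 1*(-72)) = (414 + 3) - (119 + 72) = 417 - 1*191 = 417 - 191 = 226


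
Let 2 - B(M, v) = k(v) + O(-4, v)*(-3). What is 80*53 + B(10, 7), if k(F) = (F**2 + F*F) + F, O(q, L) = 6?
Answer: 4155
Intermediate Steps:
k(F) = F + 2*F**2 (k(F) = (F**2 + F**2) + F = 2*F**2 + F = F + 2*F**2)
B(M, v) = 20 - v*(1 + 2*v) (B(M, v) = 2 - (v*(1 + 2*v) + 6*(-3)) = 2 - (v*(1 + 2*v) - 18) = 2 - (-18 + v*(1 + 2*v)) = 2 + (18 - v*(1 + 2*v)) = 20 - v*(1 + 2*v))
80*53 + B(10, 7) = 80*53 + (20 - 1*7*(1 + 2*7)) = 4240 + (20 - 1*7*(1 + 14)) = 4240 + (20 - 1*7*15) = 4240 + (20 - 105) = 4240 - 85 = 4155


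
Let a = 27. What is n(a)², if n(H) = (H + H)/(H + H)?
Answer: 1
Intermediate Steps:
n(H) = 1 (n(H) = (2*H)/((2*H)) = (2*H)*(1/(2*H)) = 1)
n(a)² = 1² = 1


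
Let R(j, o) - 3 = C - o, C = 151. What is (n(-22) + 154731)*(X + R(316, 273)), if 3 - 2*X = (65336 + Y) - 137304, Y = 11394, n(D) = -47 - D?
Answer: 4667402667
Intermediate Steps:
R(j, o) = 154 - o (R(j, o) = 3 + (151 - o) = 154 - o)
X = 60577/2 (X = 3/2 - ((65336 + 11394) - 137304)/2 = 3/2 - (76730 - 137304)/2 = 3/2 - ½*(-60574) = 3/2 + 30287 = 60577/2 ≈ 30289.)
(n(-22) + 154731)*(X + R(316, 273)) = ((-47 - 1*(-22)) + 154731)*(60577/2 + (154 - 1*273)) = ((-47 + 22) + 154731)*(60577/2 + (154 - 273)) = (-25 + 154731)*(60577/2 - 119) = 154706*(60339/2) = 4667402667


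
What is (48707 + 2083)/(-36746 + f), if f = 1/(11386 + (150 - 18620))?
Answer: -23986424/17353911 ≈ -1.3822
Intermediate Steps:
f = -1/7084 (f = 1/(11386 - 18470) = 1/(-7084) = -1/7084 ≈ -0.00014116)
(48707 + 2083)/(-36746 + f) = (48707 + 2083)/(-36746 - 1/7084) = 50790/(-260308665/7084) = 50790*(-7084/260308665) = -23986424/17353911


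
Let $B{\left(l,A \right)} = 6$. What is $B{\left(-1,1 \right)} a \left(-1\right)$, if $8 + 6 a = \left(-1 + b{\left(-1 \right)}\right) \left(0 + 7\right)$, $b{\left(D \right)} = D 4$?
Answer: $43$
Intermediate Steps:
$b{\left(D \right)} = 4 D$
$a = - \frac{43}{6}$ ($a = - \frac{4}{3} + \frac{\left(-1 + 4 \left(-1\right)\right) \left(0 + 7\right)}{6} = - \frac{4}{3} + \frac{\left(-1 - 4\right) 7}{6} = - \frac{4}{3} + \frac{\left(-5\right) 7}{6} = - \frac{4}{3} + \frac{1}{6} \left(-35\right) = - \frac{4}{3} - \frac{35}{6} = - \frac{43}{6} \approx -7.1667$)
$B{\left(-1,1 \right)} a \left(-1\right) = 6 \left(- \frac{43}{6}\right) \left(-1\right) = \left(-43\right) \left(-1\right) = 43$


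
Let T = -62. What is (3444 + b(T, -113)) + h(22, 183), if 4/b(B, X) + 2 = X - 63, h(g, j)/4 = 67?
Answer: 330366/89 ≈ 3712.0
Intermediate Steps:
h(g, j) = 268 (h(g, j) = 4*67 = 268)
b(B, X) = 4/(-65 + X) (b(B, X) = 4/(-2 + (X - 63)) = 4/(-2 + (-63 + X)) = 4/(-65 + X))
(3444 + b(T, -113)) + h(22, 183) = (3444 + 4/(-65 - 113)) + 268 = (3444 + 4/(-178)) + 268 = (3444 + 4*(-1/178)) + 268 = (3444 - 2/89) + 268 = 306514/89 + 268 = 330366/89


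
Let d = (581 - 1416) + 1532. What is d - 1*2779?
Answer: -2082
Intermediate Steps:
d = 697 (d = -835 + 1532 = 697)
d - 1*2779 = 697 - 1*2779 = 697 - 2779 = -2082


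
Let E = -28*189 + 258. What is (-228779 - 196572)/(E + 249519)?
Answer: -425351/244485 ≈ -1.7398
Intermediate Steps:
E = -5034 (E = -5292 + 258 = -5034)
(-228779 - 196572)/(E + 249519) = (-228779 - 196572)/(-5034 + 249519) = -425351/244485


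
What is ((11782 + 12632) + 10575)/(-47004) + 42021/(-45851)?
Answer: -1193145241/718393468 ≈ -1.6609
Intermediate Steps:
((11782 + 12632) + 10575)/(-47004) + 42021/(-45851) = (24414 + 10575)*(-1/47004) + 42021*(-1/45851) = 34989*(-1/47004) - 42021/45851 = -11663/15668 - 42021/45851 = -1193145241/718393468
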